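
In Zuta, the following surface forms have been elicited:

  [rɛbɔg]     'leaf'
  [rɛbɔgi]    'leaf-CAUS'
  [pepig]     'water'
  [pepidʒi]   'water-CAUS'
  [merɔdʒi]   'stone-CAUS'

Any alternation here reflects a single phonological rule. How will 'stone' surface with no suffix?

[merɔg]

The stem for 'water' ends in [g] in [pepig] but [dʒ] in [pepidʒi].
But 'leaf' keeps [g] in both environments ([rɛbɔg], [rɛbɔgi]), so there is no rule changing /g/ to [dʒ] before the CAUS suffix.
The underlying segment must be /dʒ/; palato-alveolar /dʒ/ becomes [g] when no front vowel follows, yielding [g] there.
The one attested form of 'stone', [merɔdʒi], shows underlying /merɔdʒ/. Applying the same rule when no front vowel follows gives [merɔg].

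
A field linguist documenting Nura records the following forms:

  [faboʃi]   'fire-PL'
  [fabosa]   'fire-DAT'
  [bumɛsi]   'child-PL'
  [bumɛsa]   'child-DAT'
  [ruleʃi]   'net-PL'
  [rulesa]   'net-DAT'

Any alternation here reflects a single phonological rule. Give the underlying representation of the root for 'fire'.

The stem for 'fire' ends in [ʃ] in [faboʃi] but [s] in [fabosa].
Compare 'child', with invariant [s] in [bumɛsi] and [bumɛsa]: an analysis with underlying /s/ and a rule producing [ʃ] before the PL suffix would wrongly predict alternation here too.
The underlying segment must be /ʃ/; palato-alveolar /ʃ/ becomes [s] when no front vowel follows, yielding [s] there.
Hence 'fire' is /faboʃ/ underlyingly.

/faboʃ/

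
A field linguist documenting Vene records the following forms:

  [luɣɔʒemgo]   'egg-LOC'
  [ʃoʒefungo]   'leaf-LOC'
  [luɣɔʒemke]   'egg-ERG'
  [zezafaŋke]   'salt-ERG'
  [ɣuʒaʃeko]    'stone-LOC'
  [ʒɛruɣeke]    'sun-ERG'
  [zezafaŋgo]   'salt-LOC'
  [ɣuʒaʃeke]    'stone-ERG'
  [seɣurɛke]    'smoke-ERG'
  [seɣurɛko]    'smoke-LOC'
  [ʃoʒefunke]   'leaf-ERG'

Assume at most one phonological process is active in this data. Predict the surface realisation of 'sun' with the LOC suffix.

The LOC morpheme has two allomorphs, [-go] and [-ko].
The ERG suffix, which begins with [k], is invariant after every stem; so [k] is not altered by any rule here.
So the underlying form is /-go/, and voiced stops become voiceless after a vowel.
After 'sun', which ends in a vowel, the suffix surfaces as [-ko], giving [ʒɛruɣeko].

[ʒɛruɣeko]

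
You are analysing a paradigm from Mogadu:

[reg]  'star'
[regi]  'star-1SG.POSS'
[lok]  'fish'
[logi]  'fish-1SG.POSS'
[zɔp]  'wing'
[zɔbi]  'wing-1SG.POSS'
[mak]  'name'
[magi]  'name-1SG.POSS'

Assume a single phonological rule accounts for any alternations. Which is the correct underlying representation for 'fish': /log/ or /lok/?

/lok/

The root 'fish' surfaces as [lok] and [logi], with a stem-final [k] ~ [g] alternation.
But 'star' keeps [g] in both environments ([reg], [regi]), so there is no rule changing /g/ to [k] in isolation.
Therefore /k/ is basic and [g] is derived by intervocalic voicing (voiceless stops become voiced between vowels).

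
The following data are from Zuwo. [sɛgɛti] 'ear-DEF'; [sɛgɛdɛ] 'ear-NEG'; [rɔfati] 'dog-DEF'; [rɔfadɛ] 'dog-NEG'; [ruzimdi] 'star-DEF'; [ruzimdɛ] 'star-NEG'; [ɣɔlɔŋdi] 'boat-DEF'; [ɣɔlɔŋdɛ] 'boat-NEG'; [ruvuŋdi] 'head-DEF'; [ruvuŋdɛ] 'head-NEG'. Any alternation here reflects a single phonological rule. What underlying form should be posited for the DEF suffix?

The DEF suffix surfaces as [-di] and [-ti], depending on the final segment of the stem.
The NEG suffix, which begins with [d], is invariant after every stem; so [d] is not altered by any rule here.
The DEF suffix is therefore /-ti/ underlyingly, with post-nasal voicing: voiceless stops become voiced after a nasal.

/-ti/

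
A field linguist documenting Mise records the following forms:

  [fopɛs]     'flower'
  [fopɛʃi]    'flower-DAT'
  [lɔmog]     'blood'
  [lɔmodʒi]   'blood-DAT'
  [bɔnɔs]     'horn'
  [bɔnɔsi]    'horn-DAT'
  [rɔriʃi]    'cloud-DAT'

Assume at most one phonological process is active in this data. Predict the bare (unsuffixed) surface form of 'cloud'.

'flower' shows [s] ~ [ʃ] at the end of the stem ([fopɛs] vs [fopɛʃi]).
If /s/ were underlying and a rule turned it into [ʃ] before the DAT suffix, 'horn' would also alternate; but it has [s] in both [bɔnɔs] and [bɔnɔsi].
The underlying segment must be /ʃ/; palato-alveolar /dʒ/ and /ʃ/ become [g] and [s] when no front vowel follows, yielding [s] there.
The one attested form of 'cloud', [rɔriʃi], shows underlying /rɔriʃ/. Applying the same rule when no front vowel follows gives [rɔris].

[rɔris]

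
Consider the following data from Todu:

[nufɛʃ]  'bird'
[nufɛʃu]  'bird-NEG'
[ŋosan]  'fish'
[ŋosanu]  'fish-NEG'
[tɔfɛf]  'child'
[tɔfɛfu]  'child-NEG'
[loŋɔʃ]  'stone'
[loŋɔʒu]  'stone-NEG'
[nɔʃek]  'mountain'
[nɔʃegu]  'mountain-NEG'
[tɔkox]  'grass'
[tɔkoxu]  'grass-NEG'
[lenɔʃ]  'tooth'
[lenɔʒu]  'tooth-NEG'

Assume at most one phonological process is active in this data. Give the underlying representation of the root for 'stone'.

/loŋɔʒ/

The stem for 'stone' ends in [ʃ] in [loŋɔʃ] but [ʒ] in [loŋɔʒu].
But 'bird' keeps [ʃ] in both environments ([nufɛʃ], [nufɛʃu]), so there is no rule changing /ʃ/ to [ʒ] before the NEG suffix.
The alternation reflects word-final obstruent devoicing: voiced obstruents become voiceless word-finally. /ʒ/ is underlying.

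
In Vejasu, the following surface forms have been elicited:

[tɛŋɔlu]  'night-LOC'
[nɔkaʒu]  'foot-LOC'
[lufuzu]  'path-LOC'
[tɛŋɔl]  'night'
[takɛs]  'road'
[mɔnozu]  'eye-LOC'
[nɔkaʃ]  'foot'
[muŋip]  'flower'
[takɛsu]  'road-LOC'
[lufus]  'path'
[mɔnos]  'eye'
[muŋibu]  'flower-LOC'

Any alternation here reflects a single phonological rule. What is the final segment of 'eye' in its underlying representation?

/z/

The stem for 'eye' ends in [s] in [mɔnos] but [z] in [mɔnozu].
But 'road' keeps [s] in both environments ([takɛs], [takɛsu]), so there is no rule changing /s/ to [z] before the LOC suffix.
Therefore /z/ is basic and [s] is derived by word-final obstruent devoicing (voiced obstruents become voiceless word-finally).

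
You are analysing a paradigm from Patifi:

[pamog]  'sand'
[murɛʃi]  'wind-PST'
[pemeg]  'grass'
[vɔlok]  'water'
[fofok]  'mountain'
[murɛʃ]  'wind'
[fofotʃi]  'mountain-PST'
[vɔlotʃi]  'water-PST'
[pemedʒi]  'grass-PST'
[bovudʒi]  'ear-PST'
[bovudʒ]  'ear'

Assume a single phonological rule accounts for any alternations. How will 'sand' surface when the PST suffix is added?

The root 'grass' surfaces as [pemedʒi] and [pemeg], with a stem-final [dʒ] ~ [g] alternation.
But 'ear' keeps [dʒ] in both environments ([bovudʒi], [bovudʒ]), so there is no rule changing /dʒ/ to [g] in isolation.
The alternation reflects palatalization before a front vowel: /k/ and /g/ become palato-alveolar [tʃ] and [dʒ] before a front vowel. /g/ is underlying.
The one attested form of 'sand', [pamog], shows underlying /pamog/. Applying the same rule before a front vowel gives [pamodʒi].

[pamodʒi]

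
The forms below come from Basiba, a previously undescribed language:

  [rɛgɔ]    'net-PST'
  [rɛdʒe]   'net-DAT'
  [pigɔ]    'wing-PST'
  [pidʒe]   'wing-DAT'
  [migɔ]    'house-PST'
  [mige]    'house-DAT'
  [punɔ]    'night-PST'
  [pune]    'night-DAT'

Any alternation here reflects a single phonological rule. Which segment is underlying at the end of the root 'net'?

/dʒ/

The root 'net' surfaces as [rɛgɔ] and [rɛdʒe], with a stem-final [g] ~ [dʒ] alternation.
The stem 'house' ([migɔ], [mige]) shows [g] unchanged in both environments, so [g] cannot be basic with [dʒ] derived before the DAT suffix.
Therefore /dʒ/ is basic and [g] is derived by depalatalization (palato-alveolar /dʒ/ becomes [g] when no front vowel follows).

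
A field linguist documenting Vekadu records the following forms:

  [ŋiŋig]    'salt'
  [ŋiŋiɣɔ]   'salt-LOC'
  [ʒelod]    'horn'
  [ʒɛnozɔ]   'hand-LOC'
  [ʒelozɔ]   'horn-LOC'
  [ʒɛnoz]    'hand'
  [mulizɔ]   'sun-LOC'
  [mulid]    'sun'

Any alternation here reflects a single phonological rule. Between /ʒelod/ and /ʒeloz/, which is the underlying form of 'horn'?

The root 'horn' surfaces as [ʒelod] and [ʒelozɔ], with a stem-final [d] ~ [z] alternation.
If /z/ were underlying and a rule turned it into [d] in isolation, 'hand' would also alternate; but it has [z] in both [ʒɛnoz] and [ʒɛnozɔ].
So /d/ is underlying, and a rule of intervocalic spirantization — voiced stops become fricatives between vowels — gives [z].

/ʒelod/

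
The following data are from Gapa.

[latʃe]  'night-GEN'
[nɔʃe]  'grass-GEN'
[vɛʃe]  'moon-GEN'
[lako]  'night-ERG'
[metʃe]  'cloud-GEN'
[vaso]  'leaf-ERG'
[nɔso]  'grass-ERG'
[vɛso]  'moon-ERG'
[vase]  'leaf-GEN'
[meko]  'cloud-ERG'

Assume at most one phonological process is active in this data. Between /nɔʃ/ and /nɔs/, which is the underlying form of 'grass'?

/nɔʃ/

'grass' shows [s] ~ [ʃ] at the end of the stem ([nɔso] vs [nɔʃe]).
But 'leaf' keeps [s] in both environments ([vaso], [vase]), so there is no rule changing /s/ to [ʃ] before the GEN suffix.
The underlying segment must be /ʃ/; palato-alveolar /tʃ/ and /ʃ/ become [k] and [s] when no front vowel follows, yielding [s] there.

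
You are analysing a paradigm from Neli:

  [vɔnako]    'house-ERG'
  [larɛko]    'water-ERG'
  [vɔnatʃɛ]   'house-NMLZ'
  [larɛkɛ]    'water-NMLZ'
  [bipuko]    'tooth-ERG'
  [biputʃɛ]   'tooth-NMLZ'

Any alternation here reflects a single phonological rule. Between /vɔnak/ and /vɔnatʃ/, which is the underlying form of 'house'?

/vɔnatʃ/

The root 'house' surfaces as [vɔnatʃɛ] and [vɔnako], with a stem-final [tʃ] ~ [k] alternation.
But 'water' keeps [k] in both environments ([larɛkɛ], [larɛko]), so there is no rule changing /k/ to [tʃ] before the NMLZ suffix.
Therefore /tʃ/ is basic and [k] is derived by depalatalization (palato-alveolar /tʃ/ becomes [k] when no front vowel follows).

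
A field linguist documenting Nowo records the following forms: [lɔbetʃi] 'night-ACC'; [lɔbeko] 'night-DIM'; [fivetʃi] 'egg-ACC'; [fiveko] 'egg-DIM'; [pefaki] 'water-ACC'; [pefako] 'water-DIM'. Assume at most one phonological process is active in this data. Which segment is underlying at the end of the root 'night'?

The stem for 'night' ends in [tʃ] in [lɔbetʃi] but [k] in [lɔbeko].
If /k/ were underlying and a rule turned it into [tʃ] before the ACC suffix, 'water' would also alternate; but it has [k] in both [pefaki] and [pefako].
Therefore /tʃ/ is basic and [k] is derived by depalatalization (palato-alveolar /tʃ/ becomes [k] when no front vowel follows).

/tʃ/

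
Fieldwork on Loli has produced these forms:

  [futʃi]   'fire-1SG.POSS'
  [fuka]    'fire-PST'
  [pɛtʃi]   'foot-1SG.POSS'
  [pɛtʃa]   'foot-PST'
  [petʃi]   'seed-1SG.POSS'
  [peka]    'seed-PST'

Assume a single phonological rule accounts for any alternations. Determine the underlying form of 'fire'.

'fire' shows [tʃ] ~ [k] at the end of the stem ([futʃi] vs [fuka]).
If /tʃ/ were underlying and a rule turned it into [k] before the PST suffix, 'foot' would also alternate; but it has [tʃ] in both [pɛtʃi] and [pɛtʃa].
The alternation reflects palatalization before a front vowel: /k/ becomes palato-alveolar [tʃ] before a front vowel. /k/ is underlying.
The underlying form of 'fire' is therefore /fuk/.

/fuk/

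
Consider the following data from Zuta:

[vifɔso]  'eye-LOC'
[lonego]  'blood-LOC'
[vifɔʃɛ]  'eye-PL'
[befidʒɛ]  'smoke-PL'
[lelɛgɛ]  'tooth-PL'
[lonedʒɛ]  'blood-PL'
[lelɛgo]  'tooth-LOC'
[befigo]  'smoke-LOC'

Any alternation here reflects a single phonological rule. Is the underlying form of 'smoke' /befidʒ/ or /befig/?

'smoke' shows [dʒ] ~ [g] at the end of the stem ([befidʒɛ] vs [befigo]).
But 'tooth' keeps [g] in both environments ([lelɛgɛ], [lelɛgo]), so there is no rule changing /g/ to [dʒ] before the PL suffix.
The underlying segment must be /dʒ/; palato-alveolar /dʒ/ and /ʃ/ become [g] and [s] when no front vowel follows, yielding [g] there.

/befidʒ/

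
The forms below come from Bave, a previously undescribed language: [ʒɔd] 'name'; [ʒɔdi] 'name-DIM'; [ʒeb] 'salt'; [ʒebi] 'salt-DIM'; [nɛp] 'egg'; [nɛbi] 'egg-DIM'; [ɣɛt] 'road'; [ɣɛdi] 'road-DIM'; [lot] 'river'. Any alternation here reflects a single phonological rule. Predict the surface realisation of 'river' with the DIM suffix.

In [ɣɛt] and [ɣɛdi] the final segment of 'road' alternates: [t] ~ [d].
Compare 'name', with invariant [d] in [ʒɔd] and [ʒɔdi]: an analysis with underlying /d/ and a rule producing [t] in isolation would wrongly predict alternation here too.
So /t/ is underlying, and a rule of intervocalic voicing — voiceless stops become voiced between vowels — gives [d].
From [lot] the stem 'river' is /lot/; between vowels this yields [lodi].

[lodi]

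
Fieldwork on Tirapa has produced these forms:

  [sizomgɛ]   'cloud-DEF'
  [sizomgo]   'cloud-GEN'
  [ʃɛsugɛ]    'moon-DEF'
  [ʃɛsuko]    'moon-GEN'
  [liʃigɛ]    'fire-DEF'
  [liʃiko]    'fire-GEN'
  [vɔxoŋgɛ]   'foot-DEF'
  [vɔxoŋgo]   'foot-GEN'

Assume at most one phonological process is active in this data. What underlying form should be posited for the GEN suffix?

The GEN suffix surfaces as [-go] and [-ko], depending on the final segment of the stem.
By contrast the DEF suffix keeps its initial [g] throughout — that segment must be underlying.
So the underlying form is /-ko/, and voiceless stops become voiced after a nasal.

/-ko/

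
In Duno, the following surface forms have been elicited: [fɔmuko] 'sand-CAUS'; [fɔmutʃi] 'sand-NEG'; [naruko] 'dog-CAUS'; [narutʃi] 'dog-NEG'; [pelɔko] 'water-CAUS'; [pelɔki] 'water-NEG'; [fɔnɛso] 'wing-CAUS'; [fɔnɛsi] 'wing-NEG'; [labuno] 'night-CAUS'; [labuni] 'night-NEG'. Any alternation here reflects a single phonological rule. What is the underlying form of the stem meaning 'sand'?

The stem for 'sand' ends in [k] in [fɔmuko] but [tʃ] in [fɔmutʃi].
The stem 'water' ([pelɔko], [pelɔki]) shows [k] unchanged in both environments, so [k] cannot be basic with [tʃ] derived before the NEG suffix.
The underlying segment must be /tʃ/; palato-alveolar /tʃ/ becomes [k] when no front vowel follows, yielding [k] there.

/fɔmutʃ/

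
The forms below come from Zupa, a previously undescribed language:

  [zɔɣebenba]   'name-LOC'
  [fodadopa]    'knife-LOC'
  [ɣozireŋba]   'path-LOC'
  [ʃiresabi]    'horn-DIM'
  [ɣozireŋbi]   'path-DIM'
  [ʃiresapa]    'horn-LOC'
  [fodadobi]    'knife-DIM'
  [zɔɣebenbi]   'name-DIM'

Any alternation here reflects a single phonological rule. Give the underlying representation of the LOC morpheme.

The LOC suffix surfaces as [-ba] and [-pa], depending on the final segment of the stem.
By contrast the DIM suffix keeps its initial [b] throughout — that segment must be underlying.
The LOC suffix is therefore /-pa/ underlyingly, with post-nasal voicing: voiceless stops become voiced after a nasal.

/-pa/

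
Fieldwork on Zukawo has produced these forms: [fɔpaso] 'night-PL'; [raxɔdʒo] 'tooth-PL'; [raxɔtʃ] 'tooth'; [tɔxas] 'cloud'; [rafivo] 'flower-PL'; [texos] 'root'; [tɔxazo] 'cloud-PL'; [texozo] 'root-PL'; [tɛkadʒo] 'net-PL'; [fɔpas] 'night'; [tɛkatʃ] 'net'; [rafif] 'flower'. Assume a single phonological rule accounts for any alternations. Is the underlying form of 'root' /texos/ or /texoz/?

In [texos] and [texozo] the final segment of 'root' alternates: [s] ~ [z].
But 'night' keeps [s] in both environments ([fɔpas], [fɔpaso]), so there is no rule changing /s/ to [z] before the PL suffix.
So /z/ is underlying, and a rule of word-final obstruent devoicing — voiced obstruents become voiceless word-finally — gives [s].

/texoz/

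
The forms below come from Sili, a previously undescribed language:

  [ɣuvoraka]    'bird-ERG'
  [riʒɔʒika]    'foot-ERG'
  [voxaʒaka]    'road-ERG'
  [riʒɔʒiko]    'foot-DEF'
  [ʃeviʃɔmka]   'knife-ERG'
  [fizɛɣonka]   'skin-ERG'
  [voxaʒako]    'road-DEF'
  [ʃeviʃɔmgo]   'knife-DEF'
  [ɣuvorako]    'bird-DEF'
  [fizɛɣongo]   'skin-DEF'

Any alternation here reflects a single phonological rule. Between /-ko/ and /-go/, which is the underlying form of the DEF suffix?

/-go/

The DEF suffix surfaces as [-go] and [-ko], depending on the final segment of the stem.
The ERG suffix, which begins with [k], is invariant after every stem; so [k] is not altered by any rule here.
The DEF suffix is therefore /-go/ underlyingly, with post-vocalic devoicing: voiced stops become voiceless after a vowel.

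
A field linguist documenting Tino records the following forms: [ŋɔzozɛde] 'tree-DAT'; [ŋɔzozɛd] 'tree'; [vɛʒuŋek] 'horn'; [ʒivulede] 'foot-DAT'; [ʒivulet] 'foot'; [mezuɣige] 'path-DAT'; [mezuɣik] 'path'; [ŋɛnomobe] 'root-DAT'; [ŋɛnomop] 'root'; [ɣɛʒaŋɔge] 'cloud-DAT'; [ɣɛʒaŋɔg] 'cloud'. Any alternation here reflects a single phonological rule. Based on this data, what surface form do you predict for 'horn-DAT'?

'path' shows [g] ~ [k] at the end of the stem ([mezuɣige] vs [mezuɣik]).
But 'cloud' keeps [g] in both environments ([ɣɛʒaŋɔge], [ɣɛʒaŋɔg]), so there is no rule changing /g/ to [k] in isolation.
So /k/ is underlying, and a rule of intervocalic voicing — voiceless stops become voiced between vowels — gives [g].
From [vɛʒuŋek] the stem 'horn' is /vɛʒuŋek/; between vowels this yields [vɛʒuŋege].

[vɛʒuŋege]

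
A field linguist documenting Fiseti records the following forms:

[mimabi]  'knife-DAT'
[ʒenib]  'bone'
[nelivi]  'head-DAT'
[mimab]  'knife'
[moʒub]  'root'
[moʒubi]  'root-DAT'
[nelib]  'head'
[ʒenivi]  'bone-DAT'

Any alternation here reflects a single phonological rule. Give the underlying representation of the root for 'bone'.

In [ʒenivi] and [ʒenib] the final segment of 'bone' alternates: [v] ~ [b].
Compare 'root', with invariant [b] in [moʒubi] and [moʒub]: an analysis with underlying /b/ and a rule producing [v] before the DAT suffix would wrongly predict alternation here too.
The underlying segment must be /v/; voiced fricatives become stops word-finally, yielding [b] there.
So 'bone' = /ʒeniv/.

/ʒeniv/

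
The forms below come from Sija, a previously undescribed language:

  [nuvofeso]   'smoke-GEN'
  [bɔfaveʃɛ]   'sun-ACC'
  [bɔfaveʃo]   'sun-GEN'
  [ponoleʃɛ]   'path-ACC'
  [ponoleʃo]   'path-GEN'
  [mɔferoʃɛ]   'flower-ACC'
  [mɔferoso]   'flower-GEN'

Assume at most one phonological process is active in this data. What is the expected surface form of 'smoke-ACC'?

[nuvofeʃɛ]

In [mɔferoʃɛ] and [mɔferoso] the final segment of 'flower' alternates: [ʃ] ~ [s].
But 'path' keeps [ʃ] in both environments ([ponoleʃɛ], [ponoleʃo]), so there is no rule changing /ʃ/ to [s] before the GEN suffix.
So /s/ is underlying, and a rule of palatalization before a front vowel — /s/ becomes palato-alveolar [ʃ] before a front vowel — gives [ʃ].
From [nuvofeso] the stem 'smoke' is /nuvofes/; before a front vowel this yields [nuvofeʃɛ].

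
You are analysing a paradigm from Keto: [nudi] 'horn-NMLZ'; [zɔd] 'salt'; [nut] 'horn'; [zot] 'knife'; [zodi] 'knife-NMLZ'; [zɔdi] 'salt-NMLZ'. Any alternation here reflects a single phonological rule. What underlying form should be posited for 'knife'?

The root 'knife' surfaces as [zodi] and [zot], with a stem-final [d] ~ [t] alternation.
But 'salt' keeps [d] in both environments ([zɔdi], [zɔd]), so there is no rule changing /d/ to [t] in isolation.
The underlying segment must be /t/; voiceless stops become voiced between vowels, yielding [d] there.

/zot/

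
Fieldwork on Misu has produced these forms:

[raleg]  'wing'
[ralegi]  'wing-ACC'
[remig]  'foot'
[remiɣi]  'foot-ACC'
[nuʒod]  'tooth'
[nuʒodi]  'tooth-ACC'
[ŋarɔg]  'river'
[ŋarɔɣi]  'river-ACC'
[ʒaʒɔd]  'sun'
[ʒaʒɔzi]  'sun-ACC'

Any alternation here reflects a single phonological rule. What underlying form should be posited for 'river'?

'river' shows [g] ~ [ɣ] at the end of the stem ([ŋarɔg] vs [ŋarɔɣi]).
The stem 'wing' ([raleg], [ralegi]) shows [g] unchanged in both environments, so [g] cannot be basic with [ɣ] derived before the ACC suffix.
The underlying segment must be /ɣ/; voiced fricatives become stops word-finally, yielding [g] there.

/ŋarɔɣ/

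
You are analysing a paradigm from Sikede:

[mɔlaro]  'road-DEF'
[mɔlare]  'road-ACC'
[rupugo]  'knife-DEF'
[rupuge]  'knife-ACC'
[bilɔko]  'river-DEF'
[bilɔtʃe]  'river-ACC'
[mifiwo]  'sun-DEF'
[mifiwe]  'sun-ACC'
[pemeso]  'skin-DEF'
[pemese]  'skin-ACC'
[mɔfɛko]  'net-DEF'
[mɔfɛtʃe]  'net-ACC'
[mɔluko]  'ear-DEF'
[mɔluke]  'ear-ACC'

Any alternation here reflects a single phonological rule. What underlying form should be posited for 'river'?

The stem for 'river' ends in [k] in [bilɔko] but [tʃ] in [bilɔtʃe].
Compare 'ear', with invariant [k] in [mɔluko] and [mɔluke]: an analysis with underlying /k/ and a rule producing [tʃ] before the ACC suffix would wrongly predict alternation here too.
So /tʃ/ is underlying, and a rule of depalatalization — palato-alveolar /tʃ/ becomes [k] when no front vowel follows — gives [k].
So 'river' = /bilɔtʃ/.

/bilɔtʃ/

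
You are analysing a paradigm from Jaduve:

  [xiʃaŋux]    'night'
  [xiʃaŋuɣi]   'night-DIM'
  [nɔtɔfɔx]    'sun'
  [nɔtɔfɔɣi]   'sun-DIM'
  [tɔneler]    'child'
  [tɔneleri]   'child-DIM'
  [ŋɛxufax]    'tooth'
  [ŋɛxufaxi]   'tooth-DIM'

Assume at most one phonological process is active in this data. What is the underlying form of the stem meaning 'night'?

/xiʃaŋuɣ/

The root 'night' surfaces as [xiʃaŋux] and [xiʃaŋuɣi], with a stem-final [x] ~ [ɣ] alternation.
Compare 'tooth', with invariant [x] in [ŋɛxufax] and [ŋɛxufaxi]: an analysis with underlying /x/ and a rule producing [ɣ] before the DIM suffix would wrongly predict alternation here too.
So /ɣ/ is underlying, and a rule of word-final obstruent devoicing — voiced obstruents become voiceless word-finally — gives [x].
Hence 'night' is /xiʃaŋuɣ/ underlyingly.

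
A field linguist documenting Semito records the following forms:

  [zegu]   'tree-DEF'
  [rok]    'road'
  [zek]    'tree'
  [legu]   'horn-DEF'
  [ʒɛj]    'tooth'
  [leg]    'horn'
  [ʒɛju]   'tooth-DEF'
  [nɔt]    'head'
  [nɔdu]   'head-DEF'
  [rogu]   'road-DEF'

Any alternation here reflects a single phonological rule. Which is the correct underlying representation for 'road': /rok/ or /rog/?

/rok/

In [rogu] and [rok] the final segment of 'road' alternates: [g] ~ [k].
Compare 'horn', with invariant [g] in [legu] and [leg]: an analysis with underlying /g/ and a rule producing [k] in isolation would wrongly predict alternation here too.
The alternation reflects intervocalic voicing: voiceless stops become voiced between vowels. /k/ is underlying.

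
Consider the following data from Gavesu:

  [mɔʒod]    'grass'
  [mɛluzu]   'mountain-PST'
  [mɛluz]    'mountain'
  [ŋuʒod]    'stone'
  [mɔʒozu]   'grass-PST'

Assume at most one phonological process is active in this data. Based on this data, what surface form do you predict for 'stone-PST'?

[ŋuʒozu]

The stem for 'grass' ends in [d] in [mɔʒod] but [z] in [mɔʒozu].
The stem 'mountain' ([mɛluz], [mɛluzu]) shows [z] unchanged in both environments, so [z] cannot be basic with [d] derived in isolation.
The underlying segment must be /d/; voiced stops become fricatives between vowels, yielding [z] there.
The one attested form of 'stone', [ŋuʒod], shows underlying /ŋuʒod/. Applying the same rule between vowels gives [ŋuʒozu].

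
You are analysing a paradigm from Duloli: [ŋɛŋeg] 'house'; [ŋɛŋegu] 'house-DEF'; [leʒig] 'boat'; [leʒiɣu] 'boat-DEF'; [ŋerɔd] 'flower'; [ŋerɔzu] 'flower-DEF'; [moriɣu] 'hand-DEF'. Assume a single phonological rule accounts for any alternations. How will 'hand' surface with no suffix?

'boat' shows [g] ~ [ɣ] at the end of the stem ([leʒig] vs [leʒiɣu]).
But 'house' keeps [g] in both environments ([ŋɛŋeg], [ŋɛŋegu]), so there is no rule changing /g/ to [ɣ] before the DEF suffix.
The underlying segment must be /ɣ/; voiced fricatives become stops word-finally, yielding [g] there.
From [moriɣu] the stem 'hand' is /moriɣ/; word-finally this yields [morig].

[morig]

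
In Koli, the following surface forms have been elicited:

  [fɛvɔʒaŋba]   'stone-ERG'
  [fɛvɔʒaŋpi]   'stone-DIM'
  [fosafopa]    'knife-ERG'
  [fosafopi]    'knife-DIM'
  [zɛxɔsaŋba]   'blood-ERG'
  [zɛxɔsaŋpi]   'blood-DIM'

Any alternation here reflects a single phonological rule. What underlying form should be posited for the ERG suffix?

/-ba/

The ERG morpheme has two allomorphs, [-ba] and [-pa].
By contrast the DIM suffix keeps its initial [p] throughout — that segment must be underlying.
So the underlying form is /-ba/, and voiced stops become voiceless after a vowel.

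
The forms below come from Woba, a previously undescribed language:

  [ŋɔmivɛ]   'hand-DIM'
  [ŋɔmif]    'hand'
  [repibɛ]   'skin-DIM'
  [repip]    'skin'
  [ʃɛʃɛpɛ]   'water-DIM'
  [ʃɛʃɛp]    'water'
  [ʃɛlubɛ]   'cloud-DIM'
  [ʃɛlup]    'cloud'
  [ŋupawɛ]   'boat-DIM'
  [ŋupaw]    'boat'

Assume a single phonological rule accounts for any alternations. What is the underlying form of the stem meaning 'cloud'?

'cloud' shows [b] ~ [p] at the end of the stem ([ʃɛlubɛ] vs [ʃɛlup]).
Compare 'water', with invariant [p] in [ʃɛʃɛpɛ] and [ʃɛʃɛp]: an analysis with underlying /p/ and a rule producing [b] before the DIM suffix would wrongly predict alternation here too.
Therefore /b/ is basic and [p] is derived by word-final obstruent devoicing (voiced obstruents become voiceless word-finally).
Hence 'cloud' is /ʃɛlub/ underlyingly.

/ʃɛlub/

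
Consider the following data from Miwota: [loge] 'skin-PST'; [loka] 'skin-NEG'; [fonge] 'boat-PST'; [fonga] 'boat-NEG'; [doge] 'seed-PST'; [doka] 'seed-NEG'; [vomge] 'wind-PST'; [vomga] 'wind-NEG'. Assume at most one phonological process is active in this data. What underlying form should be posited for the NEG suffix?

/-ka/

The NEG suffix surfaces as [-ga] and [-ka], depending on the final segment of the stem.
The PST suffix, which begins with [g], is invariant after every stem; so [g] is not altered by any rule here.
The NEG suffix is therefore /-ka/ underlyingly, with post-nasal voicing: voiceless stops become voiced after a nasal.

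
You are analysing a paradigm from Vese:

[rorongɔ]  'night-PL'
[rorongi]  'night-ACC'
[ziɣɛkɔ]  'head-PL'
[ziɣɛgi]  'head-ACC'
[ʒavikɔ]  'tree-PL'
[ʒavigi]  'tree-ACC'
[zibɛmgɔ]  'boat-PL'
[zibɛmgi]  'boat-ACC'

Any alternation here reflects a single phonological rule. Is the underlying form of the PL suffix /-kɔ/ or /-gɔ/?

/-kɔ/

The PL morpheme has two allomorphs, [-gɔ] and [-kɔ].
By contrast the ACC suffix keeps its initial [g] throughout — that segment must be underlying.
The PL suffix is therefore /-kɔ/ underlyingly, with post-nasal voicing: voiceless stops become voiced after a nasal.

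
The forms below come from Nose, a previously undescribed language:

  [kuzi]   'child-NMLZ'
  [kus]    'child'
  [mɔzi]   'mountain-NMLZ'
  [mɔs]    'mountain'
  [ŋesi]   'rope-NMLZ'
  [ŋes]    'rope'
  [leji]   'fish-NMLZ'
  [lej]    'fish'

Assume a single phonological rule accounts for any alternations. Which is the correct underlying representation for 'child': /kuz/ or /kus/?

The stem for 'child' ends in [z] in [kuzi] but [s] in [kus].
But 'rope' keeps [s] in both environments ([ŋesi], [ŋes]), so there is no rule changing /s/ to [z] before the NMLZ suffix.
The alternation reflects word-final obstruent devoicing: voiced obstruents become voiceless word-finally. /z/ is underlying.

/kuz/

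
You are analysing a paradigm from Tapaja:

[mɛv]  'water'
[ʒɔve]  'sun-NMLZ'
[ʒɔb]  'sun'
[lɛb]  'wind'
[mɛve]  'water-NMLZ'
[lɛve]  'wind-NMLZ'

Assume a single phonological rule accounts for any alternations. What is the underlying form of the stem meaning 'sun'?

The root 'sun' surfaces as [ʒɔb] and [ʒɔve], with a stem-final [b] ~ [v] alternation.
The stem 'water' ([mɛv], [mɛve]) shows [v] unchanged in both environments, so [v] cannot be basic with [b] derived in isolation.
Therefore /b/ is basic and [v] is derived by intervocalic spirantization (voiced stops become fricatives between vowels).

/ʒɔb/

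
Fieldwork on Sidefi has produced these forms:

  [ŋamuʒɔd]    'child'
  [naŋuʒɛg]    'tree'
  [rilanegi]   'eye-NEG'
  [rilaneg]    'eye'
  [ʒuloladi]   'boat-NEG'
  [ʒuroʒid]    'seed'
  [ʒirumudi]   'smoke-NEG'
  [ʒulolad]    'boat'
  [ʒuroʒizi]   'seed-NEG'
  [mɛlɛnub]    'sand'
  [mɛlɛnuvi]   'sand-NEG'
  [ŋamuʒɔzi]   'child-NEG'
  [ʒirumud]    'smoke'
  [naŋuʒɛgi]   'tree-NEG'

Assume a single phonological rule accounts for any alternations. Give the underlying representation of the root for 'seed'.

/ʒuroʒiz/

In [ʒuroʒid] and [ʒuroʒizi] the final segment of 'seed' alternates: [d] ~ [z].
If /d/ were underlying and a rule turned it into [z] before the NEG suffix, 'smoke' would also alternate; but it has [d] in both [ʒirumud] and [ʒirumudi].
The alternation reflects word-final hardening: voiced fricatives become stops word-finally. /z/ is underlying.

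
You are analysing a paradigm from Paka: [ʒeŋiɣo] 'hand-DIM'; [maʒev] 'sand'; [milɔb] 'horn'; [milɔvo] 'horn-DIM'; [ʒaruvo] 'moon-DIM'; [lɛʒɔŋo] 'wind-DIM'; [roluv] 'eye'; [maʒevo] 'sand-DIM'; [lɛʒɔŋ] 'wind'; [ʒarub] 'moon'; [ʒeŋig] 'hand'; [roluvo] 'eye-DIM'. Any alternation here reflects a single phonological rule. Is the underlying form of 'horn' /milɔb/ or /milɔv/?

The root 'horn' surfaces as [milɔvo] and [milɔb], with a stem-final [v] ~ [b] alternation.
But 'sand' keeps [v] in both environments ([maʒevo], [maʒev]), so there is no rule changing /v/ to [b] in isolation.
The alternation reflects intervocalic spirantization: voiced stops become fricatives between vowels. /b/ is underlying.

/milɔb/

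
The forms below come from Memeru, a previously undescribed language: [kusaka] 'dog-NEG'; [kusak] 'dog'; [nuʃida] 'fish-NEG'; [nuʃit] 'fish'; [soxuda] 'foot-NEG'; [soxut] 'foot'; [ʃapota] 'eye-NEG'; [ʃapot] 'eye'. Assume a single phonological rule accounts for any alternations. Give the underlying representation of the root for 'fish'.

/nuʃid/

In [nuʃida] and [nuʃit] the final segment of 'fish' alternates: [d] ~ [t].
Compare 'eye', with invariant [t] in [ʃapota] and [ʃapot]: an analysis with underlying /t/ and a rule producing [d] before the NEG suffix would wrongly predict alternation here too.
The alternation reflects word-final obstruent devoicing: voiced obstruents become voiceless word-finally. /d/ is underlying.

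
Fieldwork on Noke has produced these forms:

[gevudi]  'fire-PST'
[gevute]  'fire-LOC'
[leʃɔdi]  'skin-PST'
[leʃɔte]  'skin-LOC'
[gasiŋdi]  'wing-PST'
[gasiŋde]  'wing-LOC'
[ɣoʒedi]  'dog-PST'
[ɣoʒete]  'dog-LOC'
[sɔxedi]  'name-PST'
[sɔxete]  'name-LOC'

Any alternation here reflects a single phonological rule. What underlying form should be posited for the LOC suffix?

The LOC morpheme has two allomorphs, [-de] and [-te].
The PST suffix, which begins with [d], is invariant after every stem; so [d] is not altered by any rule here.
The LOC suffix is therefore /-te/ underlyingly, with post-nasal voicing: voiceless stops become voiced after a nasal.

/-te/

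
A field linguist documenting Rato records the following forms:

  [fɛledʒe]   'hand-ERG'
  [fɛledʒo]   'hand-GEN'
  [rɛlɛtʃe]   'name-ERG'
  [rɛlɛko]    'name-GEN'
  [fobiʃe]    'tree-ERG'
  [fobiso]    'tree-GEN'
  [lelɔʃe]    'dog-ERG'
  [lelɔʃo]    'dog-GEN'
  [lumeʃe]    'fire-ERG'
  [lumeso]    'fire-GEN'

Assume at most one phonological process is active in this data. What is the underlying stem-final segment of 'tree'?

/s/

The stem for 'tree' ends in [ʃ] in [fobiʃe] but [s] in [fobiso].
Compare 'dog', with invariant [ʃ] in [lelɔʃe] and [lelɔʃo]: an analysis with underlying /ʃ/ and a rule producing [s] before the GEN suffix would wrongly predict alternation here too.
Therefore /s/ is basic and [ʃ] is derived by palatalization before a front vowel (/k/ and /s/ become palato-alveolar [tʃ] and [ʃ] before a front vowel).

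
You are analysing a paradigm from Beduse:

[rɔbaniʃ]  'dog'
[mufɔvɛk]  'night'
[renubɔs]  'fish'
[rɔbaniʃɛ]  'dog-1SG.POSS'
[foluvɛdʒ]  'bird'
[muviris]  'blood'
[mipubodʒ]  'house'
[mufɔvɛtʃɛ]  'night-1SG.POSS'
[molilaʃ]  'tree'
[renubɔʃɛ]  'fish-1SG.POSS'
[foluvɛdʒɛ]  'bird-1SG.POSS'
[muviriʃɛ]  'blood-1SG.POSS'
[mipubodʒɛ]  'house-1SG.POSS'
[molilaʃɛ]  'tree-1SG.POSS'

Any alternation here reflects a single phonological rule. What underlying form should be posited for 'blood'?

In [muviriʃɛ] and [muviris] the final segment of 'blood' alternates: [ʃ] ~ [s].
But 'tree' keeps [ʃ] in both environments ([molilaʃɛ], [molilaʃ]), so there is no rule changing /ʃ/ to [s] in isolation.
Therefore /s/ is basic and [ʃ] is derived by palatalization before a front vowel (/k/ and /s/ become palato-alveolar [tʃ] and [ʃ] before a front vowel).

/muviris/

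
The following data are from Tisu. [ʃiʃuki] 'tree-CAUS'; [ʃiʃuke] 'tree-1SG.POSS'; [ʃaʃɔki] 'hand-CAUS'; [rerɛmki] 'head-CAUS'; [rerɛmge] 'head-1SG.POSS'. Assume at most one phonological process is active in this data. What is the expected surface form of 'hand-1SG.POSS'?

The 1SG.POSS suffix surfaces as [-ge] and [-ke], depending on the final segment of the stem.
The CAUS suffix, which begins with [k], is invariant after every stem; so [k] is not altered by any rule here.
The 1SG.POSS suffix is therefore /-ge/ underlyingly, with post-vocalic devoicing: voiced stops become voiceless after a vowel.
After 'hand', which ends in a vowel, the suffix surfaces as [-ke], giving [ʃaʃɔke].

[ʃaʃɔke]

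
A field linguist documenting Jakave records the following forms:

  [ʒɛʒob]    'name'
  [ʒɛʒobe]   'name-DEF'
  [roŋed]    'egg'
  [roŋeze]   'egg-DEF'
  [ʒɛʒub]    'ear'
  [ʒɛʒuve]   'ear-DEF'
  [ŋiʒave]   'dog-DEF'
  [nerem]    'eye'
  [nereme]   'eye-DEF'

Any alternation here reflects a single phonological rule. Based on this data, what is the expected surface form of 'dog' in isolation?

[ŋiʒab]

The root 'ear' surfaces as [ʒɛʒub] and [ʒɛʒuve], with a stem-final [b] ~ [v] alternation.
The stem 'name' ([ʒɛʒob], [ʒɛʒobe]) shows [b] unchanged in both environments, so [b] cannot be basic with [v] derived before the DEF suffix.
The alternation reflects word-final hardening: voiced fricatives become stops word-finally. /v/ is underlying.
From [ŋiʒave] the stem 'dog' is /ŋiʒav/; word-finally this yields [ŋiʒab].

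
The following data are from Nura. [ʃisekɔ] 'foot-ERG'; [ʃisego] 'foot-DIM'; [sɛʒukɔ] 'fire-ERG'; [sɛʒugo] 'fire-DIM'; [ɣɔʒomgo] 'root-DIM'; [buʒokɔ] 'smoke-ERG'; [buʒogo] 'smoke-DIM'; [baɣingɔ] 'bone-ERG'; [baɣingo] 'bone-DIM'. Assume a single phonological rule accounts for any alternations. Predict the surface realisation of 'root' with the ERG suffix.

The ERG morpheme has two allomorphs, [-gɔ] and [-kɔ].
By contrast the DIM suffix keeps its initial [g] throughout — that segment must be underlying.
The ERG suffix is therefore /-kɔ/ underlyingly, with post-nasal voicing: voiceless stops become voiced after a nasal.
After 'root', which ends in a nasal, the suffix surfaces as [-gɔ], giving [ɣɔʒomgɔ].

[ɣɔʒomgɔ]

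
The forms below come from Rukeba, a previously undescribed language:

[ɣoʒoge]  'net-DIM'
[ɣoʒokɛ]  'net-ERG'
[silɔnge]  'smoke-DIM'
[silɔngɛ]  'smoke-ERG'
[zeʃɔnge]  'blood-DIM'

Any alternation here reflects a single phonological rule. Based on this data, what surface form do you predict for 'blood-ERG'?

[zeʃɔngɛ]

The ERG morpheme has two allomorphs, [-gɛ] and [-kɛ].
The DIM suffix, which begins with [g], is invariant after every stem; so [g] is not altered by any rule here.
So the underlying form is /-kɛ/, and voiceless stops become voiced after a nasal.
After 'blood', which ends in a nasal, the suffix surfaces as [-gɛ], giving [zeʃɔngɛ].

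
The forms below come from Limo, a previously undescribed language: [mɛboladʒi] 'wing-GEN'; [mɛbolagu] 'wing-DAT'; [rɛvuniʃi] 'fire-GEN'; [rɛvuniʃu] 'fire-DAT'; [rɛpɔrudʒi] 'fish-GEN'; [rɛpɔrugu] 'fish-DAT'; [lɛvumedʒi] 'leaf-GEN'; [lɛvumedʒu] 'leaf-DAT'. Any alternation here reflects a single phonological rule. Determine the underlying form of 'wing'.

/mɛbolag/

The stem for 'wing' ends in [dʒ] in [mɛboladʒi] but [g] in [mɛbolagu].
The stem 'leaf' ([lɛvumedʒi], [lɛvumedʒu]) shows [dʒ] unchanged in both environments, so [dʒ] cannot be basic with [g] derived before the DAT suffix.
So /g/ is underlying, and a rule of palatalization before a front vowel — /g/ becomes palato-alveolar [dʒ] before a front vowel — gives [dʒ].
So 'wing' = /mɛbolag/.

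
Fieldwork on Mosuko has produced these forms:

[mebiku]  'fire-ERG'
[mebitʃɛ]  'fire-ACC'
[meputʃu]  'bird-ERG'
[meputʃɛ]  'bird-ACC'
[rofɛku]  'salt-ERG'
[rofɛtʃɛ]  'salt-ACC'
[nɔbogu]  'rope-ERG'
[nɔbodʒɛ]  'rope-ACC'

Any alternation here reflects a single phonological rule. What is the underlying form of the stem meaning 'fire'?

/mebik/

'fire' shows [k] ~ [tʃ] at the end of the stem ([mebiku] vs [mebitʃɛ]).
Compare 'bird', with invariant [tʃ] in [meputʃu] and [meputʃɛ]: an analysis with underlying /tʃ/ and a rule producing [k] before the ERG suffix would wrongly predict alternation here too.
The alternation reflects palatalization before a front vowel: /k/ and /g/ become palato-alveolar [tʃ] and [dʒ] before a front vowel. /k/ is underlying.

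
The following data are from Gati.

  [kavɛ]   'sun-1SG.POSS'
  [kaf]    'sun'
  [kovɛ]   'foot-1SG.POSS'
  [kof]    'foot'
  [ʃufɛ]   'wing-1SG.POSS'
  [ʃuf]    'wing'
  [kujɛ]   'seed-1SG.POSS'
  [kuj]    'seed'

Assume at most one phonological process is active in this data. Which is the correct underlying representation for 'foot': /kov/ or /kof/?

/kov/

In [kovɛ] and [kof] the final segment of 'foot' alternates: [v] ~ [f].
If /f/ were underlying and a rule turned it into [v] before the 1SG.POSS suffix, 'wing' would also alternate; but it has [f] in both [ʃufɛ] and [ʃuf].
Therefore /v/ is basic and [f] is derived by word-final obstruent devoicing (voiced obstruents become voiceless word-finally).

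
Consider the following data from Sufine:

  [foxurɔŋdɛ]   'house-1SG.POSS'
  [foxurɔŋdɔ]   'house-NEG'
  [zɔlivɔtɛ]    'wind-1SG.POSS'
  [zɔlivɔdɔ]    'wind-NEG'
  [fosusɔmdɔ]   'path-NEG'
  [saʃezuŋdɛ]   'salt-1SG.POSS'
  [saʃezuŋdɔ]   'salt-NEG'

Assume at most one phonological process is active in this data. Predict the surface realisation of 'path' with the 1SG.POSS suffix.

[fosusɔmdɛ]

The 1SG.POSS suffix surfaces as [-dɛ] and [-tɛ], depending on the final segment of the stem.
The NEG suffix, which begins with [d], is invariant after every stem; so [d] is not altered by any rule here.
The 1SG.POSS suffix is therefore /-tɛ/ underlyingly, with post-nasal voicing: voiceless stops become voiced after a nasal.
After 'path', which ends in a nasal, the suffix surfaces as [-dɛ], giving [fosusɔmdɛ].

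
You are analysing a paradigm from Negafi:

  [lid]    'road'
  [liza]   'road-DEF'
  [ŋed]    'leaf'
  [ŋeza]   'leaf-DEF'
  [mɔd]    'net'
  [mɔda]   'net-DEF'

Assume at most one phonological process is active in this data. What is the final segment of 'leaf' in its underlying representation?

/z/

The stem for 'leaf' ends in [d] in [ŋed] but [z] in [ŋeza].
The stem 'net' ([mɔd], [mɔda]) shows [d] unchanged in both environments, so [d] cannot be basic with [z] derived before the DEF suffix.
So /z/ is underlying, and a rule of word-final hardening — voiced fricatives become stops word-finally — gives [d].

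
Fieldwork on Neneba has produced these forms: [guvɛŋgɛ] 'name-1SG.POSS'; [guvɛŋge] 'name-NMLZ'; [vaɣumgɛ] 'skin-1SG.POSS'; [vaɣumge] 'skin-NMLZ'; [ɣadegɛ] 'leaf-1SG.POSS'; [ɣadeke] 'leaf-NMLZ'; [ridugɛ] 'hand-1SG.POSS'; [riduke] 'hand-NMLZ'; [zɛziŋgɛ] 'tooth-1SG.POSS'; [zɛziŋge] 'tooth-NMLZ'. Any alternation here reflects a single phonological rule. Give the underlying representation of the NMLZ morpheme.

/-ke/

The NMLZ morpheme has two allomorphs, [-ge] and [-ke].
The 1SG.POSS suffix, which begins with [g], is invariant after every stem; so [g] is not altered by any rule here.
The NMLZ suffix is therefore /-ke/ underlyingly, with post-nasal voicing: voiceless stops become voiced after a nasal.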